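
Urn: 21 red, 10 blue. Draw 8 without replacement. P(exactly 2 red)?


Hypergeometric: C(21,2)×C(10,6)/C(31,8)
= 210×210/7888725 = 196/35061

P(X=2) = 196/35061 ≈ 0.56%


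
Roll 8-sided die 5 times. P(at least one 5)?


P(no 5)^5 = (7/8)^5 = 16807/32768
P(≥1) = 1 - 16807/32768 = 15961/32768

P = 15961/32768 ≈ 48.71%


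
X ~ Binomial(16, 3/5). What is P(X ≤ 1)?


P(X ≤ 1) = Σ P(X=i) for i=0..1
P(X=0) = 65536/152587890625
P(X=1) = 1572864/152587890625
Sum = 65536/6103515625

P(X ≤ 1) = 65536/6103515625 ≈ 0.00%


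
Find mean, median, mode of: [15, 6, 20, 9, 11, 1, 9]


Sorted: [1, 6, 9, 9, 11, 15, 20]
Mean = 71/7
Median = 9
Freq: {15: 1, 6: 1, 20: 1, 9: 2, 11: 1, 1: 1}
Mode: [9]

Mean=71/7, Median=9, Mode=9


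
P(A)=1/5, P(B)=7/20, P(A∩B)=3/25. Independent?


P(A)×P(B) = 7/100
P(A∩B) = 3/25
Not equal → NOT independent

No, not independent


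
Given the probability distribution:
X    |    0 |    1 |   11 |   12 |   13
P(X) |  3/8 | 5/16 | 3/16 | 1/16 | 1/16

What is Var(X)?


E[X] = 63/16
E[X²] = 681/16
Var(X) = E[X²] - (E[X])² = 681/16 - 3969/256 = 6927/256

Var(X) = 6927/256 ≈ 27.0586


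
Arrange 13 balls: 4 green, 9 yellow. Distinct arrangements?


13!/(4!×9!) = 715

715


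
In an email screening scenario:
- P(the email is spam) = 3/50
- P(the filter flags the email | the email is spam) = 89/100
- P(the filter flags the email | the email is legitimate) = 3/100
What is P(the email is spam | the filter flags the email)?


Using Bayes' theorem:
P(A|B) = P(B|A)·P(A) / P(B)

P(the filter flags the email) = 89/100 × 3/50 + 3/100 × 47/50
= 267/5000 + 141/5000 = 51/625

P(the email is spam|the filter flags the email) = (267/5000) / (51/625) = 89/136

P(the email is spam|the filter flags the email) = 89/136 ≈ 65.44%


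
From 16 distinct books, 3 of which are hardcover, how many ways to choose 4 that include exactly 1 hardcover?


Choose 1 of the 3 hardcovers and 3 of the other 13 books:
C(3,1)×C(13,3) = 3×286 = 858

858


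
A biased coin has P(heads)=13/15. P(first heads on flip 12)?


Geometric: P(X=12) = (1-p)^(k-1)×p = (2/15)^11×13/15 = 26624/129746337890625

P(X=12) = 26624/129746337890625 ≈ 0.00%


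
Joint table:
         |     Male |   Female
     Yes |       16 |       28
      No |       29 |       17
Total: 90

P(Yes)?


P(Yes) = (16+28)/90 = 44/90 = 22/45

P(Yes) = 22/45 ≈ 48.89%


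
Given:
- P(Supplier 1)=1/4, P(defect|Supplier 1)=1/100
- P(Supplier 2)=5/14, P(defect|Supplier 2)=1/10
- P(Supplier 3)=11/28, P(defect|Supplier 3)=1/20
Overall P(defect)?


P(B) = Σ P(B|Aᵢ)×P(Aᵢ)
  1/100×1/4 = 1/400
  1/10×5/14 = 1/28
  1/20×11/28 = 11/560
Sum = 81/1400

P(defect) = 81/1400 ≈ 5.79%


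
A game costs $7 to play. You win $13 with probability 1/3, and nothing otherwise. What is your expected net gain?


E[gain] = (13-7)×1/3 + (-7)×2/3
= 2 - 14/3 = -8/3

Expected net gain = $-8/3 ≈ $-2.67


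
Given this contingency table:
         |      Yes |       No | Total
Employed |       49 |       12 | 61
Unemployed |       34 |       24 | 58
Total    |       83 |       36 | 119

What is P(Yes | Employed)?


P(Yes | Employed) = 49/(49+12) = 49/61

P(Yes|Employed) = 49/61 ≈ 80.33%


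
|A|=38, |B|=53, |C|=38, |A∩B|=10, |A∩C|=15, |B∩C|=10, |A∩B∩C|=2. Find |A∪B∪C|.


|A∪B∪C| = 38+53+38-10-15-10+2 = 96

|A∪B∪C| = 96


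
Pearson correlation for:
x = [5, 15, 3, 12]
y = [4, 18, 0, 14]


n=4, Σx=35, Σy=36, Σxy=458, Σx²=403, Σy²=536
r = (4×458 - 35×36)/√((4×403 - 35²)(4×536 - 36²))
= 572/√(387×848) = 572/√328176 ≈ 572/572.8665 ≈ 0.9985

r ≈ 0.9985


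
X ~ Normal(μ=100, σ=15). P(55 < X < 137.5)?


z₁=(55-100)/15=-3.0, z₂=(137.5-100)/15=2.5
P = Φ(2.5) - Φ(-3.0) = 0.993790 - 0.001350 = 0.992440 ≈ 0.9924

P(55 < X < 137.5) ≈ 0.9924


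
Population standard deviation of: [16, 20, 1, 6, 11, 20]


Mean = 74/6 = 37/3
  (16-37/3)²=121/9
  (20-37/3)²=529/9
  (1-37/3)²=1156/9
  (6-37/3)²=361/9
  (11-37/3)²=16/9
  (20-37/3)²=529/9
Σ(x-μ)² = 904/3
σ² = (904/3)/6 = 452/9

σ = √(452/9) ≈ 7.0868


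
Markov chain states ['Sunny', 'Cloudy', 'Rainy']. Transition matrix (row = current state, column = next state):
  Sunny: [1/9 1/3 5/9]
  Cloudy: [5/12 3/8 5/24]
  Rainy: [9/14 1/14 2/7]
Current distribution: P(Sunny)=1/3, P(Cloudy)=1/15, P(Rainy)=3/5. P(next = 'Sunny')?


P(next=Sunny) = Σᵢ P(now=i)×P(i→Sunny)
= 1/3×1/9 + 1/15×5/12 + 3/5×9/14
= 1/27 + 1/36 + 27/70 = 1703/3780

P = 1703/3780 ≈ 0.4505


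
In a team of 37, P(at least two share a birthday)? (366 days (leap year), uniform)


P(all different) = Π(366-i)/366 for i=0..36
= 0.152077
P(match) = 1 - 0.152077 = 0.847923

P ≈ 0.8479 ≈ 84.79%


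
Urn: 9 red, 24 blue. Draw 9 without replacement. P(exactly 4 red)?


Hypergeometric: C(9,4)×C(24,5)/C(33,9)
= 126×42504/38567100 = 40572/292175

P(X=4) = 40572/292175 ≈ 13.89%


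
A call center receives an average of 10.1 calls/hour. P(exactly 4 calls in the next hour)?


Poisson(λ=10.1): P(X=4) = e^(-λ)×λ^k/k!
= e^(-10.1) × 10.1^4 / 4!
≈ 4.107955523e-05 × 10406.0401 / 24 ≈ 0.017811

P(X=4) ≈ 0.017811 ≈ 1.78%


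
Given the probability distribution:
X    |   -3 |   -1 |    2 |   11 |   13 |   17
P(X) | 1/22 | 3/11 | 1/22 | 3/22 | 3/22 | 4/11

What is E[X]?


E[X] = Σ x·P(X=x)
= (-3)×(1/22) + (-1)×(3/11) + (2)×(1/22) + (11)×(3/22) + (13)×(3/22) + (17)×(4/11)
= 201/22

E[X] = 201/22


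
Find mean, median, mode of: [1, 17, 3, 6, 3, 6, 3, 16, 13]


Sorted: [1, 3, 3, 3, 6, 6, 13, 16, 17]
Mean = 68/9
Median = 6
Freq: {1: 1, 17: 1, 3: 3, 6: 2, 16: 1, 13: 1}
Mode: [3]

Mean=68/9, Median=6, Mode=3


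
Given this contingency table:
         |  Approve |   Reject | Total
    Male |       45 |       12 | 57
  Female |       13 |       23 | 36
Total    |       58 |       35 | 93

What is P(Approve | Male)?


P(Approve | Male) = 45/(45+12) = 45/57 = 15/19

P(Approve|Male) = 15/19 ≈ 78.95%


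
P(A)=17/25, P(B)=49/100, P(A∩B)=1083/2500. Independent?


P(A)×P(B) = 833/2500
P(A∩B) = 1083/2500
Not equal → NOT independent

No, not independent


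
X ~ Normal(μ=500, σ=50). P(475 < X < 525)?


z₁=(475-500)/50=-0.5, z₂=(525-500)/50=0.5
P = Φ(0.5) - Φ(-0.5) = 0.691462 - 0.308538 = 0.382924 ≈ 0.3829

P(475 < X < 525) ≈ 0.3829


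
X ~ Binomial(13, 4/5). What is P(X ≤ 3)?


P(X ≤ 3) = Σ P(X=i) for i=0..3
P(X=0) = 1/1220703125
P(X=1) = 52/1220703125
P(X=2) = 1248/1220703125
P(X=3) = 18304/1220703125
Sum = 3921/244140625

P(X ≤ 3) = 3921/244140625 ≈ 0.00%


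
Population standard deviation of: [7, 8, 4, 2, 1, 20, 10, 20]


Mean = 72/8 = 9
  (7-9)²=4
  (8-9)²=1
  (4-9)²=25
  (2-9)²=49
  (1-9)²=64
  (20-9)²=121
  (10-9)²=1
  (20-9)²=121
Σ(x-μ)² = 386
σ² = 386/8 = 193/4

σ = √(193/4) ≈ 6.9462


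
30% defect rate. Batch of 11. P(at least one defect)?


P(all good) = (7/10)^11 = 1977326743/100000000000
P(≥1 defect) = 98022673257/100000000000

P = 98022673257/100000000000 ≈ 98.02%


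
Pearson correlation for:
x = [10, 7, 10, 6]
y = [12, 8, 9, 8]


n=4, Σx=33, Σy=37, Σxy=314, Σx²=285, Σy²=353
r = (4×314 - 33×37)/√((4×285 - 33²)(4×353 - 37²))
= 35/√(51×43) = 35/√2193 ≈ 35/46.8295 ≈ 0.7474

r ≈ 0.7474


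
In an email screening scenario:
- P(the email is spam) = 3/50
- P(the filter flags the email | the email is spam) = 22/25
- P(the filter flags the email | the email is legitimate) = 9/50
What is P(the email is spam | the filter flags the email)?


Using Bayes' theorem:
P(A|B) = P(B|A)·P(A) / P(B)

P(the filter flags the email) = 22/25 × 3/50 + 9/50 × 47/50
= 33/625 + 423/2500 = 111/500

P(the email is spam|the filter flags the email) = (33/625) / (111/500) = 44/185

P(the email is spam|the filter flags the email) = 44/185 ≈ 23.78%


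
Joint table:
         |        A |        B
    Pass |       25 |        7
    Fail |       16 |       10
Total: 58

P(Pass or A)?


P(Pass∨A) = P(Pass) + P(A) - P(Pass∧A)
= (32 + 41 - 25)/58 = 48/58 = 24/29

P = 24/29 ≈ 82.76%


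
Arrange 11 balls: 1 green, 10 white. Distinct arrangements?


11!/(1!×10!) = 11

11


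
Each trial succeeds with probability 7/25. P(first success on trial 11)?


Geometric: P(X=11) = (1-p)^(k-1)×p = (18/25)^10×7/25 = 24993270586368/2384185791015625

P(X=11) = 24993270586368/2384185791015625 ≈ 1.05%


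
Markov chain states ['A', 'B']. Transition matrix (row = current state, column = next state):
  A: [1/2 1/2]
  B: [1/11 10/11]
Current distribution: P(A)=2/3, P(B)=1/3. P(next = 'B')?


P(next=B) = Σᵢ P(now=i)×P(i→B)
= 2/3×1/2 + 1/3×10/11
= 1/3 + 10/33 = 7/11

P = 7/11 ≈ 0.6364


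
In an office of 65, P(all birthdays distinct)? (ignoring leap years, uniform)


P(all different) = Π(365-i)/365 for i=0..64
= (365/365)×(364/365)×...×(301/365)
= 0.002317

P ≈ 0.0023 ≈ 0.23%


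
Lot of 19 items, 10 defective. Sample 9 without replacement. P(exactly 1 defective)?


Hypergeometric: C(10,1)×C(9,8)/C(19,9)
= 10×9/92378 = 45/46189

P(X=1) = 45/46189 ≈ 0.10%


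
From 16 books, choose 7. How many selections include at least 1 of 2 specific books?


Complement: C(16,7) - C(14,7) = 11440 - 3432 = 8008

8008


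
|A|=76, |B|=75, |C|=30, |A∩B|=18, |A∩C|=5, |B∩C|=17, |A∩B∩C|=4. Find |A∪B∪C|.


|A∪B∪C| = 76+75+30-18-5-17+4 = 145

|A∪B∪C| = 145


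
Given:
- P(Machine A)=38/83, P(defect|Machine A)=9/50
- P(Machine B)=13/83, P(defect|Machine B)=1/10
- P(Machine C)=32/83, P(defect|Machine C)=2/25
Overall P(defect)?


P(B) = Σ P(B|Aᵢ)×P(Aᵢ)
  9/50×38/83 = 171/2075
  1/10×13/83 = 13/830
  2/25×32/83 = 64/2075
Sum = 107/830

P(defect) = 107/830 ≈ 12.89%


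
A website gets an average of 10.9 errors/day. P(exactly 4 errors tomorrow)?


Poisson(λ=10.9): P(X=4) = e^(-λ)×λ^k/k!
= e^(-10.9) × 10.9^4 / 4!
≈ 1.8458234e-05 × 14115.8161 / 24 ≈ 0.010856

P(X=4) ≈ 0.010856 ≈ 1.09%


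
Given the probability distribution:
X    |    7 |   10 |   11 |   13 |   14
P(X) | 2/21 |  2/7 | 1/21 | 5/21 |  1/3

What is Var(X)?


E[X] = 248/21
E[X²] = 1012/7
Var(X) = E[X²] - (E[X])² = 1012/7 - 61504/441 = 2252/441

Var(X) = 2252/441 ≈ 5.1066


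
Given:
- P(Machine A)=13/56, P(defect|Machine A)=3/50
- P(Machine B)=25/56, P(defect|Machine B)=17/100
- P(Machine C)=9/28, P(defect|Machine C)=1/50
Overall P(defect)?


P(B) = Σ P(B|Aᵢ)×P(Aᵢ)
  3/50×13/56 = 39/2800
  17/100×25/56 = 17/224
  1/50×9/28 = 9/1400
Sum = 77/800

P(defect) = 77/800 ≈ 9.62%


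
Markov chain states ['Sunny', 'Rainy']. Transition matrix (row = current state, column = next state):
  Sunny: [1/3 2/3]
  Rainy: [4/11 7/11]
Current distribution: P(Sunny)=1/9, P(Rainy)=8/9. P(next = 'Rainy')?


P(next=Rainy) = Σᵢ P(now=i)×P(i→Rainy)
= 1/9×2/3 + 8/9×7/11
= 2/27 + 56/99 = 190/297

P = 190/297 ≈ 0.6397


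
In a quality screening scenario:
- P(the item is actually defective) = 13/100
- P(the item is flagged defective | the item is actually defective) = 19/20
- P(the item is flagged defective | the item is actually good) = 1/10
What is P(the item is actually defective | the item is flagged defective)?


Using Bayes' theorem:
P(A|B) = P(B|A)·P(A) / P(B)

P(the item is flagged defective) = 19/20 × 13/100 + 1/10 × 87/100
= 247/2000 + 87/1000 = 421/2000

P(the item is actually defective|the item is flagged defective) = (247/2000) / (421/2000) = 247/421

P(the item is actually defective|the item is flagged defective) = 247/421 ≈ 58.67%


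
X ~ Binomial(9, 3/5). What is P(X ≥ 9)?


P(X ≥ 9) = Σ P(X=i) for i=9..9
P(X=9) = 19683/1953125
Sum = 19683/1953125

P(X ≥ 9) = 19683/1953125 ≈ 1.01%


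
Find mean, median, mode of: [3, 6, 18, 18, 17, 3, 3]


Sorted: [3, 3, 3, 6, 17, 18, 18]
Mean = 68/7
Median = 6
Freq: {3: 3, 6: 1, 18: 2, 17: 1}
Mode: [3]

Mean=68/7, Median=6, Mode=3


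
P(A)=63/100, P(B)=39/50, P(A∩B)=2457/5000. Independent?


P(A)×P(B) = 2457/5000
P(A∩B) = 2457/5000
Equal ✓ → Independent

Yes, independent


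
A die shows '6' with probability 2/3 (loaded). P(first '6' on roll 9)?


Geometric: P(X=9) = (1-p)^(k-1)×p = (1/3)^8×2/3 = 2/19683

P(X=9) = 2/19683 ≈ 0.01%


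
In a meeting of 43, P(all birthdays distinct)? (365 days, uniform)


P(all different) = Π(365-i)/365 for i=0..42
= (365/365)×(364/365)×...×(323/365)
= 0.076077

P ≈ 0.0761 ≈ 7.61%


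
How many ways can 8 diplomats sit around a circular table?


Circular arrangements of 8 distinct objects: fix one position to break rotational symmetry.
(n-1)! = 7! = 5040

5040


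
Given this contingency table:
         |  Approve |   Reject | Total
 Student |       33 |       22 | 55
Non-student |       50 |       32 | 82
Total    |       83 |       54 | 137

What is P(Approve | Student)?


P(Approve | Student) = 33/(33+22) = 33/55 = 3/5

P(Approve|Student) = 3/5 ≈ 60.00%


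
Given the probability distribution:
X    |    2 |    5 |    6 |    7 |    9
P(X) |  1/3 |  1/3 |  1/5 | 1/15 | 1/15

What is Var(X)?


E[X] = 23/5
E[X²] = 383/15
Var(X) = E[X²] - (E[X])² = 383/15 - 529/25 = 328/75

Var(X) = 328/75 ≈ 4.3733


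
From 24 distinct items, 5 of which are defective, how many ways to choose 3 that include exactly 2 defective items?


Choose 2 of the 5 defective items and 1 of the other 19 items:
C(5,2)×C(19,1) = 10×19 = 190

190


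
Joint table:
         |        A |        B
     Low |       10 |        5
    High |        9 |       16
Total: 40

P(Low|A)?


P(Low|A) = 10/(10+9) = 10/19

P = 10/19 ≈ 52.63%


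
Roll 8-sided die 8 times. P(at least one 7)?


P(no 7)^8 = (7/8)^8 = 5764801/16777216
P(≥1) = 1 - 5764801/16777216 = 11012415/16777216

P = 11012415/16777216 ≈ 65.64%


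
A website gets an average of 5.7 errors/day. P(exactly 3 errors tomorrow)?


Poisson(λ=5.7): P(X=3) = e^(-λ)×λ^k/k!
= e^(-5.7) × 5.7^3 / 3!
≈ 0.003345965457 × 185.193 / 6 ≈ 0.103275

P(X=3) ≈ 0.103275 ≈ 10.33%


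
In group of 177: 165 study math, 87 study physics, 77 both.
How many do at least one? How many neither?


|A∪B| = 165+87-77 = 175
Neither = 177-175 = 2

At least one: 175; Neither: 2


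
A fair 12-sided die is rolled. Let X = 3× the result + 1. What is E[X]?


E[die] = (1+12)/2 = 13/2
E[X] = 3×13/2 + 1 = 41/2

E[X] = 41/2


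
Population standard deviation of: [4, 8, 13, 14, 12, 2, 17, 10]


Mean = 80/8 = 10
  (4-10)²=36
  (8-10)²=4
  (13-10)²=9
  (14-10)²=16
  (12-10)²=4
  (2-10)²=64
  (17-10)²=49
  (10-10)²=0
Σ(x-μ)² = 182
σ² = 182/8 = 91/4

σ = √(91/4) ≈ 4.7697


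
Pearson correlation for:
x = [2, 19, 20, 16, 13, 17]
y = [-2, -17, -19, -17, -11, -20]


n=6, Σx=87, Σy=-86, Σxy=-1462, Σx²=1479, Σy²=1464
r = (6×(-1462) - 87×(-86))/√((6×1479 - 87²)(6×1464 - (-86)²))
= -1290/√(1305×1388) = -1290/√1811340 ≈ -1290/1345.8603 ≈ -0.9585

r ≈ -0.9585


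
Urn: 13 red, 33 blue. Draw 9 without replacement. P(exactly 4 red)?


Hypergeometric: C(13,4)×C(33,5)/C(46,9)
= 715×237336/1101716330 = 118668/770431

P(X=4) = 118668/770431 ≈ 15.40%


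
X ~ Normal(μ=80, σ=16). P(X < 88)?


z = (88-80)/16 = 0.5
P(Z < 0.5) = 0.6915

P(X < 88) ≈ 0.6915


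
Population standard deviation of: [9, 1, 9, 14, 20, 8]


Mean = 61/6
  (9-61/6)²=49/36
  (1-61/6)²=3025/36
  (9-61/6)²=49/36
  (14-61/6)²=529/36
  (20-61/6)²=3481/36
  (8-61/6)²=169/36
Σ(x-μ)² = 1217/6
σ² = (1217/6)/6 = 1217/36

σ = √(1217/36) ≈ 5.8143


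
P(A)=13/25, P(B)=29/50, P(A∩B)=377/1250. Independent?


P(A)×P(B) = 377/1250
P(A∩B) = 377/1250
Equal ✓ → Independent

Yes, independent


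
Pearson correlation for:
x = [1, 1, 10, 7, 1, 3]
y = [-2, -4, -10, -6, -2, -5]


n=6, Σx=23, Σy=-29, Σxy=-165, Σx²=161, Σy²=185
r = (6×(-165) - 23×(-29))/√((6×161 - 23²)(6×185 - (-29)²))
= -323/√(437×269) = -323/√117553 ≈ -323/342.8600 ≈ -0.9421

r ≈ -0.9421


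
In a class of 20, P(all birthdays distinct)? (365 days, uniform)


P(all different) = Π(365-i)/365 for i=0..19
= (365/365)×(364/365)×...×(346/365)
= 0.588562

P ≈ 0.5886 ≈ 58.86%


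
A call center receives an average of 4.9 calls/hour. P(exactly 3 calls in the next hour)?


Poisson(λ=4.9): P(X=3) = e^(-λ)×λ^k/k!
= e^(-4.9) × 4.9^3 / 3!
≈ 0.007446583071 × 117.649 / 6 ≈ 0.146014

P(X=3) ≈ 0.146014 ≈ 14.60%


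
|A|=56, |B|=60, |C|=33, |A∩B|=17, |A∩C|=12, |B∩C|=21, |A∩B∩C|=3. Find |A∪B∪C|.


|A∪B∪C| = 56+60+33-17-12-21+3 = 102

|A∪B∪C| = 102


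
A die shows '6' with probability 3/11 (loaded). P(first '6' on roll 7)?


Geometric: P(X=7) = (1-p)^(k-1)×p = (8/11)^6×3/11 = 786432/19487171

P(X=7) = 786432/19487171 ≈ 4.04%


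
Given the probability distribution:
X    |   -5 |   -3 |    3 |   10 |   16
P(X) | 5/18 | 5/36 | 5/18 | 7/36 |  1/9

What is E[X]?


E[X] = Σ x·P(X=x)
= (-5)×(5/18) + (-3)×(5/36) + (3)×(5/18) + (10)×(7/36) + (16)×(1/9)
= 11/4

E[X] = 11/4


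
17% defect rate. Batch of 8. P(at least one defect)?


P(all good) = (83/100)^8 = 2252292232139041/10000000000000000
P(≥1 defect) = 7747707767860959/10000000000000000

P = 7747707767860959/10000000000000000 ≈ 77.48%


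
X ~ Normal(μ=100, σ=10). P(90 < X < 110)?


z₁=(90-100)/10=-1.0, z₂=(110-100)/10=1.0
P = Φ(1.0) - Φ(-1.0) = 0.841345 - 0.158655 = 0.682690 ≈ 0.6827

P(90 < X < 110) ≈ 0.6827


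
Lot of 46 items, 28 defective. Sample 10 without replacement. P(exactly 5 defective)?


Hypergeometric: C(28,5)×C(18,5)/C(46,10)
= 98280×8568/4076350421 = 64774080/313565417

P(X=5) = 64774080/313565417 ≈ 20.66%


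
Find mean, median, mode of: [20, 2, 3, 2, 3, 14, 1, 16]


Sorted: [1, 2, 2, 3, 3, 14, 16, 20]
Mean = 61/8
Median = 3
Freq: {20: 1, 2: 2, 3: 2, 14: 1, 1: 1, 16: 1}
Mode: [2, 3]

Mean=61/8, Median=3, Mode=[2, 3]


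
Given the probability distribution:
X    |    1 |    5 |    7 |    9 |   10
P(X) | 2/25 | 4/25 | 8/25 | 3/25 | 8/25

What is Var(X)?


E[X] = 37/5
E[X²] = 1537/25
Var(X) = E[X²] - (E[X])² = 1537/25 - 1369/25 = 168/25

Var(X) = 168/25 ≈ 6.7200


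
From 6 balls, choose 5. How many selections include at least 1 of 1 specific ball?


Complement: C(6,5) - C(5,5) = 6 - 1 = 5

5


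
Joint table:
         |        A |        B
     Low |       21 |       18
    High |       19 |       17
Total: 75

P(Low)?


P(Low) = (21+18)/75 = 39/75 = 13/25

P(Low) = 13/25 ≈ 52.00%


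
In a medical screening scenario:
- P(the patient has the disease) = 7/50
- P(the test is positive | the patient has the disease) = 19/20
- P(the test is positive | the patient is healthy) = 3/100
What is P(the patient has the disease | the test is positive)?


Using Bayes' theorem:
P(A|B) = P(B|A)·P(A) / P(B)

P(the test is positive) = 19/20 × 7/50 + 3/100 × 43/50
= 133/1000 + 129/5000 = 397/2500

P(the patient has the disease|the test is positive) = (133/1000) / (397/2500) = 665/794

P(the patient has the disease|the test is positive) = 665/794 ≈ 83.75%


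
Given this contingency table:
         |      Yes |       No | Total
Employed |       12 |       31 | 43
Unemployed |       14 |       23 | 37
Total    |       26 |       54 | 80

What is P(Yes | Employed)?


P(Yes | Employed) = 12/(12+31) = 12/43

P(Yes|Employed) = 12/43 ≈ 27.91%


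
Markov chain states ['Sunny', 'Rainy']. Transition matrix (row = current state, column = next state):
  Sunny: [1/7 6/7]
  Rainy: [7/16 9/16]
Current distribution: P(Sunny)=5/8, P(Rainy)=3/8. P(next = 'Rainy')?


P(next=Rainy) = Σᵢ P(now=i)×P(i→Rainy)
= 5/8×6/7 + 3/8×9/16
= 15/28 + 27/128 = 669/896

P = 669/896 ≈ 0.7467


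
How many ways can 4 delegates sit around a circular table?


Circular arrangements of 4 distinct objects: fix one position to break rotational symmetry.
(n-1)! = 3! = 6

6


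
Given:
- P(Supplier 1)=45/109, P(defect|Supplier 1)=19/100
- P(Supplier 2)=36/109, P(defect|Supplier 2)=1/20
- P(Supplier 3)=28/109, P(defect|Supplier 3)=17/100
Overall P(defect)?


P(B) = Σ P(B|Aᵢ)×P(Aᵢ)
  19/100×45/109 = 171/2180
  1/20×36/109 = 9/545
  17/100×28/109 = 119/2725
Sum = 1511/10900

P(defect) = 1511/10900 ≈ 13.86%


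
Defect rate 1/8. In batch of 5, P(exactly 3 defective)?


Binomial: P(X=3) = C(5,3)×p^3×(1-p)^2
= 10 × 1/512 × 49/64 = 245/16384

P(X=3) = 245/16384 ≈ 1.50%


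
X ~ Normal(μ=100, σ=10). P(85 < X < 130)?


z₁=(85-100)/10=-1.5, z₂=(130-100)/10=3.0
P = Φ(3.0) - Φ(-1.5) = 0.998650 - 0.066807 = 0.931843 ≈ 0.9318

P(85 < X < 130) ≈ 0.9318


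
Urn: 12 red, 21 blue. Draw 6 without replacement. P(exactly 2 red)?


Hypergeometric: C(12,2)×C(21,4)/C(33,6)
= 66×5985/1107568 = 2565/7192

P(X=2) = 2565/7192 ≈ 35.66%


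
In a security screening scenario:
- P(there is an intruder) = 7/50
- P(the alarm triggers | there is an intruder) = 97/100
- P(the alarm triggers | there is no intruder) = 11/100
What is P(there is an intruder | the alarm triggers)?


Using Bayes' theorem:
P(A|B) = P(B|A)·P(A) / P(B)

P(the alarm triggers) = 97/100 × 7/50 + 11/100 × 43/50
= 679/5000 + 473/5000 = 144/625

P(there is an intruder|the alarm triggers) = (679/5000) / (144/625) = 679/1152

P(there is an intruder|the alarm triggers) = 679/1152 ≈ 58.94%


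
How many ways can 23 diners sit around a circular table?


Circular arrangements of 23 distinct objects: fix one position to break rotational symmetry.
(n-1)! = 22! = 1124000727777607680000

1124000727777607680000


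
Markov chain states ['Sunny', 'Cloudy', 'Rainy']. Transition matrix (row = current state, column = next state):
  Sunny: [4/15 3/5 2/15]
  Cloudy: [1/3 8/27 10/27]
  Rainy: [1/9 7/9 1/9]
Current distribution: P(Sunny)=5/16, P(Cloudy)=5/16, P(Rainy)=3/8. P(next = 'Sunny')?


P(next=Sunny) = Σᵢ P(now=i)×P(i→Sunny)
= 5/16×4/15 + 5/16×1/3 + 3/8×1/9
= 1/12 + 5/48 + 1/24 = 11/48

P = 11/48 ≈ 0.2292


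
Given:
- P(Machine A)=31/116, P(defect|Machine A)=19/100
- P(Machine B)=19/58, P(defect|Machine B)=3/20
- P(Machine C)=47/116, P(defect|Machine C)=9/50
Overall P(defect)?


P(B) = Σ P(B|Aᵢ)×P(Aᵢ)
  19/100×31/116 = 589/11600
  3/20×19/58 = 57/1160
  9/50×47/116 = 423/5800
Sum = 401/2320

P(defect) = 401/2320 ≈ 17.28%


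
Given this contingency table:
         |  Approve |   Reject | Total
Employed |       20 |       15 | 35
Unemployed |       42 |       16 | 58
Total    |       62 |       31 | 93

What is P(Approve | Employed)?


P(Approve | Employed) = 20/(20+15) = 20/35 = 4/7

P(Approve|Employed) = 4/7 ≈ 57.14%


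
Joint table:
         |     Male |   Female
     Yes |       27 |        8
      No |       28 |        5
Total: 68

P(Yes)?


P(Yes) = (27+8)/68 = 35/68

P(Yes) = 35/68 ≈ 51.47%


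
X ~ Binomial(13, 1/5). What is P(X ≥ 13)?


P(X ≥ 13) = Σ P(X=i) for i=13..13
P(X=13) = 1/1220703125
Sum = 1/1220703125

P(X ≥ 13) = 1/1220703125 ≈ 0.00%


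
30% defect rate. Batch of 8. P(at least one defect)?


P(all good) = (7/10)^8 = 5764801/100000000
P(≥1 defect) = 94235199/100000000

P = 94235199/100000000 ≈ 94.24%


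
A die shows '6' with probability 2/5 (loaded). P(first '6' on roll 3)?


Geometric: P(X=3) = (1-p)^(k-1)×p = (3/5)^2×2/5 = 18/125

P(X=3) = 18/125 ≈ 14.40%


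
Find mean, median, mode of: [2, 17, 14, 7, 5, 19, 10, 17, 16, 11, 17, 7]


Sorted: [2, 5, 7, 7, 10, 11, 14, 16, 17, 17, 17, 19]
Mean = 142/12 = 71/6
Median = 25/2
Freq: {2: 1, 17: 3, 14: 1, 7: 2, 5: 1, 19: 1, 10: 1, 16: 1, 11: 1}
Mode: [17]

Mean=71/6, Median=25/2, Mode=17


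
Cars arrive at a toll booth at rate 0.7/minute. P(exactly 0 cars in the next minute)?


Poisson(λ=0.7): P(X=0) = e^(-λ)×λ^k/k!
= e^(-0.7) × 0.7^0 / 0!
≈ 0.4965853038 × 1 / 1 ≈ 0.496585

P(X=0) ≈ 0.496585 ≈ 49.66%


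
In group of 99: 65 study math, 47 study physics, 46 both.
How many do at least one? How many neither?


|A∪B| = 65+47-46 = 66
Neither = 99-66 = 33

At least one: 66; Neither: 33


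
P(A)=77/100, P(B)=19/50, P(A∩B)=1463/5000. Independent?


P(A)×P(B) = 1463/5000
P(A∩B) = 1463/5000
Equal ✓ → Independent

Yes, independent


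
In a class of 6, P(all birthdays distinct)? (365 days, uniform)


P(all different) = Π(365-i)/365 for i=0..5
= (365/365)×(364/365)×...×(360/365)
= 0.959538

P ≈ 0.9595 ≈ 95.95%


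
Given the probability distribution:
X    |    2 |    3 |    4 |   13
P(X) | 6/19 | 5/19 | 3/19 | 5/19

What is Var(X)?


E[X] = 104/19
E[X²] = 962/19
Var(X) = E[X²] - (E[X])² = 962/19 - 10816/361 = 7462/361

Var(X) = 7462/361 ≈ 20.6704


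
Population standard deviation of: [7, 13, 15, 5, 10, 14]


Mean = 64/6 = 32/3
  (7-32/3)²=121/9
  (13-32/3)²=49/9
  (15-32/3)²=169/9
  (5-32/3)²=289/9
  (10-32/3)²=4/9
  (14-32/3)²=100/9
Σ(x-μ)² = 244/3
σ² = (244/3)/6 = 122/9

σ = √(122/9) ≈ 3.6818


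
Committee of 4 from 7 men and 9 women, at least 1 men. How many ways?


Count by #men:
  1M,3W: C(7,1)×C(9,3)=588
  2M,2W: C(7,2)×C(9,2)=756
  3M,1W: C(7,3)×C(9,1)=315
  4M,0W: C(7,4)×C(9,0)=35
Total = 1694

1694


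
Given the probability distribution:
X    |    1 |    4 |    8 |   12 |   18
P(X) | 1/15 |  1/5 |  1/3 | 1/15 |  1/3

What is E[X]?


E[X] = Σ x·P(X=x)
= (1)×(1/15) + (4)×(1/5) + (8)×(1/3) + (12)×(1/15) + (18)×(1/3)
= 31/3

E[X] = 31/3


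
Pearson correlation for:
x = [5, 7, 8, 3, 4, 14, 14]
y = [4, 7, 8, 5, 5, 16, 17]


n=7, Σx=55, Σy=62, Σxy=630, Σx²=555, Σy²=724
r = (7×630 - 55×62)/√((7×555 - 55²)(7×724 - 62²))
= 1000/√(860×1224) = 1000/√1052640 ≈ 1000/1025.9825 ≈ 0.9747

r ≈ 0.9747


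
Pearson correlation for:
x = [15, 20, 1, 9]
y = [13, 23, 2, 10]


n=4, Σx=45, Σy=48, Σxy=747, Σx²=707, Σy²=802
r = (4×747 - 45×48)/√((4×707 - 45²)(4×802 - 48²))
= 828/√(803×904) = 828/√725912 ≈ 828/852.0047 ≈ 0.9718

r ≈ 0.9718


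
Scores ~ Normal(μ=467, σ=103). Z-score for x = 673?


z = (x - μ)/σ = (673 - 467)/103 = 2.0

z = 2.0


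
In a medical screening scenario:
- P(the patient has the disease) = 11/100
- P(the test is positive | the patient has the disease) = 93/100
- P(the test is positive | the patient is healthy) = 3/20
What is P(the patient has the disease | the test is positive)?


Using Bayes' theorem:
P(A|B) = P(B|A)·P(A) / P(B)

P(the test is positive) = 93/100 × 11/100 + 3/20 × 89/100
= 1023/10000 + 267/2000 = 1179/5000

P(the patient has the disease|the test is positive) = (1023/10000) / (1179/5000) = 341/786

P(the patient has the disease|the test is positive) = 341/786 ≈ 43.38%


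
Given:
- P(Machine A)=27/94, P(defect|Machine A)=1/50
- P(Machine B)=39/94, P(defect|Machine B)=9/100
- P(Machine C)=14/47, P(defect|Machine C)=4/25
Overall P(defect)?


P(B) = Σ P(B|Aᵢ)×P(Aᵢ)
  1/50×27/94 = 27/4700
  9/100×39/94 = 351/9400
  4/25×14/47 = 56/1175
Sum = 853/9400

P(defect) = 853/9400 ≈ 9.07%


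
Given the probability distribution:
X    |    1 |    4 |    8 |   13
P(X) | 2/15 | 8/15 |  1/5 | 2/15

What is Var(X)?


E[X] = 28/5
E[X²] = 44
Var(X) = E[X²] - (E[X])² = 44 - 784/25 = 316/25

Var(X) = 316/25 ≈ 12.6400


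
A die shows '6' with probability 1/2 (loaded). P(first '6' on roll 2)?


Geometric: P(X=2) = (1-p)^(k-1)×p = (1/2)^1×1/2 = 1/4

P(X=2) = 1/4 ≈ 25.00%


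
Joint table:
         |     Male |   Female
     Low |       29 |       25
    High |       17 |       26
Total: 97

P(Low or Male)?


P(Low∨Male) = P(Low) + P(Male) - P(Low∧Male)
= (54 + 46 - 29)/97 = 71/97

P = 71/97 ≈ 73.20%


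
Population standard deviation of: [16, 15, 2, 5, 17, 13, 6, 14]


Mean = 88/8 = 11
  (16-11)²=25
  (15-11)²=16
  (2-11)²=81
  (5-11)²=36
  (17-11)²=36
  (13-11)²=4
  (6-11)²=25
  (14-11)²=9
Σ(x-μ)² = 232
σ² = 232/8 = 29

σ = √(29) ≈ 5.3852


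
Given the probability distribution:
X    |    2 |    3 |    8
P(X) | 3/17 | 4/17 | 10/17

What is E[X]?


E[X] = Σ x·P(X=x)
= (2)×(3/17) + (3)×(4/17) + (8)×(10/17)
= 98/17

E[X] = 98/17


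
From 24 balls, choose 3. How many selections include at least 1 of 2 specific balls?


Complement: C(24,3) - C(22,3) = 2024 - 1540 = 484

484


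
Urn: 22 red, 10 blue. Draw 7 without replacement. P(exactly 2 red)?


Hypergeometric: C(22,2)×C(10,5)/C(32,7)
= 231×252/3365856 = 1617/93496

P(X=2) = 1617/93496 ≈ 1.73%


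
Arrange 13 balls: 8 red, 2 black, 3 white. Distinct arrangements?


13!/(8!×2!×3!) = 12870

12870


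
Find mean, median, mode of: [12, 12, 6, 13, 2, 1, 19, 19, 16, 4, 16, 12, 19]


Sorted: [1, 2, 4, 6, 12, 12, 12, 13, 16, 16, 19, 19, 19]
Mean = 151/13
Median = 12
Freq: {12: 3, 6: 1, 13: 1, 2: 1, 1: 1, 19: 3, 16: 2, 4: 1}
Mode: [12, 19]

Mean=151/13, Median=12, Mode=[12, 19]


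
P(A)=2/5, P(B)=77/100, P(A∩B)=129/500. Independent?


P(A)×P(B) = 77/250
P(A∩B) = 129/500
Not equal → NOT independent

No, not independent


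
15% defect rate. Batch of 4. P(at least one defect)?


P(all good) = (17/20)^4 = 83521/160000
P(≥1 defect) = 76479/160000

P = 76479/160000 ≈ 47.80%


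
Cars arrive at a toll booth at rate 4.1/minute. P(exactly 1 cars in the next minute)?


Poisson(λ=4.1): P(X=1) = e^(-λ)×λ^k/k!
= e^(-4.1) × 4.1^1 / 1!
≈ 0.0165726754 × 4.1 / 1 ≈ 0.067948

P(X=1) ≈ 0.067948 ≈ 6.79%


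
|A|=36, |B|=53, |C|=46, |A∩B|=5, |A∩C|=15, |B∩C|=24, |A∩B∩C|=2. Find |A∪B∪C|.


|A∪B∪C| = 36+53+46-5-15-24+2 = 93

|A∪B∪C| = 93


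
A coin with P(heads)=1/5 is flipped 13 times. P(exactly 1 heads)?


Binomial: P(X=1) = C(13,1)×p^1×(1-p)^12
= 13 × 1/5 × 16777216/244140625 = 218103808/1220703125

P(X=1) = 218103808/1220703125 ≈ 17.87%


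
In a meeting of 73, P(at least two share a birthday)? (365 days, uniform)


P(all different) = Π(365-i)/365 for i=0..72
= 0.000439
P(match) = 1 - 0.000439 = 0.999561

P ≈ 0.9996 ≈ 99.96%


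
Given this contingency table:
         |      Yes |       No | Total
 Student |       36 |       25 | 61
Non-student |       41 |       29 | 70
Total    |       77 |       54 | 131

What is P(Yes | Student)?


P(Yes | Student) = 36/(36+25) = 36/61

P(Yes|Student) = 36/61 ≈ 59.02%


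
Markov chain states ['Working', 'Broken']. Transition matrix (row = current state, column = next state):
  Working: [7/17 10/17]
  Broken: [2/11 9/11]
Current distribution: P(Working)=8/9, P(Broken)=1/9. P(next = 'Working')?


P(next=Working) = Σᵢ P(now=i)×P(i→Working)
= 8/9×7/17 + 1/9×2/11
= 56/153 + 2/99 = 650/1683

P = 650/1683 ≈ 0.3862


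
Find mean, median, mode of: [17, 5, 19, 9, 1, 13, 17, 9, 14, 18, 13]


Sorted: [1, 5, 9, 9, 13, 13, 14, 17, 17, 18, 19]
Mean = 135/11
Median = 13
Freq: {17: 2, 5: 1, 19: 1, 9: 2, 1: 1, 13: 2, 14: 1, 18: 1}
Mode: [9, 13, 17]

Mean=135/11, Median=13, Mode=[9, 13, 17]


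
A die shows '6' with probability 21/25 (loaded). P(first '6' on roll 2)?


Geometric: P(X=2) = (1-p)^(k-1)×p = (4/25)^1×21/25 = 84/625

P(X=2) = 84/625 ≈ 13.44%


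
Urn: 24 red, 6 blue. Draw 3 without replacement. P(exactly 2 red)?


Hypergeometric: C(24,2)×C(6,1)/C(30,3)
= 276×6/4060 = 414/1015

P(X=2) = 414/1015 ≈ 40.79%


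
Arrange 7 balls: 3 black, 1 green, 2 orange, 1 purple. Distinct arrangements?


7!/(3!×1!×2!×1!) = 420

420


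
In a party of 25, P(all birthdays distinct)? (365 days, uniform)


P(all different) = Π(365-i)/365 for i=0..24
= (365/365)×(364/365)×...×(341/365)
= 0.431300

P ≈ 0.4313 ≈ 43.13%


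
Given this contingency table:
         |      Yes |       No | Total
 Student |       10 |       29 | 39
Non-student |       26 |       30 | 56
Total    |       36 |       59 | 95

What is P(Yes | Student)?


P(Yes | Student) = 10/(10+29) = 10/39

P(Yes|Student) = 10/39 ≈ 25.64%


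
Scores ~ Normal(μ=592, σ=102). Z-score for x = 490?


z = (x - μ)/σ = (490 - 592)/102 = -1.0

z = -1.0


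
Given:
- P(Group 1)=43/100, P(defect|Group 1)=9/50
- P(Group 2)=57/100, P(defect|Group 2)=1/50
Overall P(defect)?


P(B) = Σ P(B|Aᵢ)×P(Aᵢ)
  9/50×43/100 = 387/5000
  1/50×57/100 = 57/5000
Sum = 111/1250

P(defect) = 111/1250 ≈ 8.88%


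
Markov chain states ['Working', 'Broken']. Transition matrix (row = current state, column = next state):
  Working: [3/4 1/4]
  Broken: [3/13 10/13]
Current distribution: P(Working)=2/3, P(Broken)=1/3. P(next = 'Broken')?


P(next=Broken) = Σᵢ P(now=i)×P(i→Broken)
= 2/3×1/4 + 1/3×10/13
= 1/6 + 10/39 = 11/26

P = 11/26 ≈ 0.4231


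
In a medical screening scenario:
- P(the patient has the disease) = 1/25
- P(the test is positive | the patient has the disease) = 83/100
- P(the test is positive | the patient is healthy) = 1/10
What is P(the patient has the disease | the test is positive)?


Using Bayes' theorem:
P(A|B) = P(B|A)·P(A) / P(B)

P(the test is positive) = 83/100 × 1/25 + 1/10 × 24/25
= 83/2500 + 12/125 = 323/2500

P(the patient has the disease|the test is positive) = (83/2500) / (323/2500) = 83/323

P(the patient has the disease|the test is positive) = 83/323 ≈ 25.70%


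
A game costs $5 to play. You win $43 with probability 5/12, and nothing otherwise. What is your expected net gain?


E[gain] = (43-5)×5/12 + (-5)×7/12
= 95/6 - 35/12 = 155/12

Expected net gain = $155/12 ≈ $12.92


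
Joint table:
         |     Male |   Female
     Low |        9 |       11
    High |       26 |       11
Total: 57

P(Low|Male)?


P(Low|Male) = 9/(9+26) = 9/35

P = 9/35 ≈ 25.71%


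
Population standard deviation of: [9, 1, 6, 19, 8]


Mean = 43/5
  (9-43/5)²=4/25
  (1-43/5)²=1444/25
  (6-43/5)²=169/25
  (19-43/5)²=2704/25
  (8-43/5)²=9/25
Σ(x-μ)² = 866/5
σ² = (866/5)/5 = 866/25

σ = √(866/25) ≈ 5.8856


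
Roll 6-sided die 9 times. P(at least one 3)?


P(no 3)^9 = (5/6)^9 = 1953125/10077696
P(≥1) = 1 - 1953125/10077696 = 8124571/10077696

P = 8124571/10077696 ≈ 80.62%


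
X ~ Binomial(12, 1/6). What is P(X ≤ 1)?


P(X ≤ 1) = Σ P(X=i) for i=0..1
P(X=0) = 244140625/2176782336
P(X=1) = 48828125/181398528
Sum = 830078125/2176782336

P(X ≤ 1) = 830078125/2176782336 ≈ 38.13%


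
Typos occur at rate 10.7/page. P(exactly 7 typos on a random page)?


Poisson(λ=10.7): P(X=7) = e^(-λ)×λ^k/k!
= e^(-10.7) × 10.7^7 / 7!
≈ 2.254493791e-05 × 16057814.7648 / 5040 ≈ 0.071830

P(X=7) ≈ 0.071830 ≈ 7.18%


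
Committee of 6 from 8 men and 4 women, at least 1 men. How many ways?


Count by #men:
  2M,4W: C(8,2)×C(4,4)=28
  3M,3W: C(8,3)×C(4,3)=224
  4M,2W: C(8,4)×C(4,2)=420
  5M,1W: C(8,5)×C(4,1)=224
  6M,0W: C(8,6)×C(4,0)=28
Total = 924

924


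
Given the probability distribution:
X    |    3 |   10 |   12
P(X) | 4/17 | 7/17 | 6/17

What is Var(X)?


E[X] = 154/17
E[X²] = 1600/17
Var(X) = E[X²] - (E[X])² = 1600/17 - 23716/289 = 3484/289

Var(X) = 3484/289 ≈ 12.0554


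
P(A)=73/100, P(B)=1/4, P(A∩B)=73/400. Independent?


P(A)×P(B) = 73/400
P(A∩B) = 73/400
Equal ✓ → Independent

Yes, independent


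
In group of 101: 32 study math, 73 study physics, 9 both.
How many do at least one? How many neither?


|A∪B| = 32+73-9 = 96
Neither = 101-96 = 5

At least one: 96; Neither: 5


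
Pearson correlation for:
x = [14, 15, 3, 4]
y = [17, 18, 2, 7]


n=4, Σx=36, Σy=44, Σxy=542, Σx²=446, Σy²=666
r = (4×542 - 36×44)/√((4×446 - 36²)(4×666 - 44²))
= 584/√(488×728) = 584/√355264 ≈ 584/596.0403 ≈ 0.9798

r ≈ 0.9798


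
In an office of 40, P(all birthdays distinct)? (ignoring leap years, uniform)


P(all different) = Π(365-i)/365 for i=0..39
= (365/365)×(364/365)×...×(326/365)
= 0.108768

P ≈ 0.1088 ≈ 10.88%


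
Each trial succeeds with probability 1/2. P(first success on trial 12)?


Geometric: P(X=12) = (1-p)^(k-1)×p = (1/2)^11×1/2 = 1/4096

P(X=12) = 1/4096 ≈ 0.02%


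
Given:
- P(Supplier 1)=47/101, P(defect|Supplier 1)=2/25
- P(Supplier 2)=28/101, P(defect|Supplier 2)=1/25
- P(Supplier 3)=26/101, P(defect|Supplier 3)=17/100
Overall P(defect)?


P(B) = Σ P(B|Aᵢ)×P(Aᵢ)
  2/25×47/101 = 94/2525
  1/25×28/101 = 28/2525
  17/100×26/101 = 221/5050
Sum = 93/1010

P(defect) = 93/1010 ≈ 9.21%


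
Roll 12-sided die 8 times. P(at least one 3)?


P(no 3)^8 = (11/12)^8 = 214358881/429981696
P(≥1) = 1 - 214358881/429981696 = 215622815/429981696

P = 215622815/429981696 ≈ 50.15%


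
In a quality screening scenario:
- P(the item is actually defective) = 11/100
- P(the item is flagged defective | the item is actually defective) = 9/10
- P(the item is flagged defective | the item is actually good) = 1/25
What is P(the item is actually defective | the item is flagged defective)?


Using Bayes' theorem:
P(A|B) = P(B|A)·P(A) / P(B)

P(the item is flagged defective) = 9/10 × 11/100 + 1/25 × 89/100
= 99/1000 + 89/2500 = 673/5000

P(the item is actually defective|the item is flagged defective) = (99/1000) / (673/5000) = 495/673

P(the item is actually defective|the item is flagged defective) = 495/673 ≈ 73.55%


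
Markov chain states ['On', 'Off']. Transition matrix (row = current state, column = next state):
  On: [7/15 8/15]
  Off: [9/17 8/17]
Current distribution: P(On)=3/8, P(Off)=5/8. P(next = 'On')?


P(next=On) = Σᵢ P(now=i)×P(i→On)
= 3/8×7/15 + 5/8×9/17
= 7/40 + 45/136 = 43/85

P = 43/85 ≈ 0.5059


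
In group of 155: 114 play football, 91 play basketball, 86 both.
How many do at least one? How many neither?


|A∪B| = 114+91-86 = 119
Neither = 155-119 = 36

At least one: 119; Neither: 36


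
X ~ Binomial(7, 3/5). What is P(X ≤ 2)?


P(X ≤ 2) = Σ P(X=i) for i=0..2
P(X=0) = 128/78125
P(X=1) = 1344/78125
P(X=2) = 6048/78125
Sum = 1504/15625

P(X ≤ 2) = 1504/15625 ≈ 9.63%


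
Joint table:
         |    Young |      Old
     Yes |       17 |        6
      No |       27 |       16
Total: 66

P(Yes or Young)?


P(Yes∨Young) = P(Yes) + P(Young) - P(Yes∧Young)
= (23 + 44 - 17)/66 = 50/66 = 25/33

P = 25/33 ≈ 75.76%


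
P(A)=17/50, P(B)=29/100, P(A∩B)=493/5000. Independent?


P(A)×P(B) = 493/5000
P(A∩B) = 493/5000
Equal ✓ → Independent

Yes, independent


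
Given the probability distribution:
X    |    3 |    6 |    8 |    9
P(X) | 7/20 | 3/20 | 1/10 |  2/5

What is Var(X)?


E[X] = 127/20
E[X²] = 947/20
Var(X) = E[X²] - (E[X])² = 947/20 - 16129/400 = 2811/400

Var(X) = 2811/400 ≈ 7.0275


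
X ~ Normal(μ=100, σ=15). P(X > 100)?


z = (100-100)/15 = 0.0
P(X > 100) = 1 - P(Z ≤ 0.0) = 1 - 0.5000 = 0.5000

P(X > 100) ≈ 0.5000


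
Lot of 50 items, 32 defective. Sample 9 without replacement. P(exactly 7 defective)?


Hypergeometric: C(32,7)×C(18,2)/C(50,9)
= 3365856×153/2505433700 = 128743992/626358425

P(X=7) = 128743992/626358425 ≈ 20.55%


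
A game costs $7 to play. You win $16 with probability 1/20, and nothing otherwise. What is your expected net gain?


E[gain] = (16-7)×1/20 + (-7)×19/20
= 9/20 - 133/20 = -31/5

Expected net gain = $-31/5 ≈ $-6.20


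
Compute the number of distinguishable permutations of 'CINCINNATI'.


Letters: 10, freq: {'C': 2, 'I': 3, 'N': 3, 'A': 1, 'T': 1}
10!/(2!×3!×3!×1!×1!) = 3628800/72 = 50400

50400


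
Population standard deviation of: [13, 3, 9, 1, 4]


Mean = 30/5 = 6
  (13-6)²=49
  (3-6)²=9
  (9-6)²=9
  (1-6)²=25
  (4-6)²=4
Σ(x-μ)² = 96
σ² = 96/5

σ = √(96/5) ≈ 4.3818


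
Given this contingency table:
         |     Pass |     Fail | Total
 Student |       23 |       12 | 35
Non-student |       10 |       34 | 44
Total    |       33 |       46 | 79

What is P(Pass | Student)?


P(Pass | Student) = 23/(23+12) = 23/35

P(Pass|Student) = 23/35 ≈ 65.71%
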